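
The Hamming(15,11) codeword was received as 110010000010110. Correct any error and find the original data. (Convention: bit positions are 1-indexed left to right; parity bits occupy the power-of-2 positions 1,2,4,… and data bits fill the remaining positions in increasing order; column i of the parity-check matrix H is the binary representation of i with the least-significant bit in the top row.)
Syndrome s = H · r^T (mod 2), r = 110010000010110:
  s[0] = (101010101010101)·(110010000010110) mod 2 = 1+0+0+0+1+0+0+0+0+0+1+0+1+0+0 mod 2 = 0
  s[1] = (011001100110011)·(110010000010110) mod 2 = 0+1+0+0+0+0+0+0+0+0+1+0+0+1+0 mod 2 = 1
  s[2] = (000111100001111)·(110010000010110) mod 2 = 0+0+0+0+1+0+0+0+0+0+0+0+1+1+0 mod 2 = 1
  s[3] = (000000011111111)·(110010000010110) mod 2 = 0+0+0+0+0+0+0+0+0+0+1+0+1+1+0 mod 2 = 1
Syndrome = 0111
Column 14 of H equals this syndrome → error at bit 14 (1-indexed).
Flip bit 14: 110010000010110 → 110010000010100
Extract data bits at positions {3,5,6,7,9,10,11,12,13,14,15}: 01000010100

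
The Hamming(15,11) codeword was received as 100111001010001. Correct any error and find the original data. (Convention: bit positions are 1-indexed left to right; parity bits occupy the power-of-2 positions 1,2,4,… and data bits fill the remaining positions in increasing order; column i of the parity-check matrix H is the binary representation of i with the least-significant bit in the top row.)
Syndrome s = H · r^T (mod 2), r = 100111001010001:
  s[0] = (101010101010101)·(100111001010001) mod 2 = 1+0+0+0+1+0+0+0+1+0+1+0+0+0+1 mod 2 = 1
  s[1] = (011001100110011)·(100111001010001) mod 2 = 0+0+0+0+0+1+0+0+0+0+1+0+0+0+1 mod 2 = 1
  s[2] = (000111100001111)·(100111001010001) mod 2 = 0+0+0+1+1+1+0+0+0+0+0+0+0+0+1 mod 2 = 0
  s[3] = (000000011111111)·(100111001010001) mod 2 = 0+0+0+0+0+0+0+0+1+0+1+0+0+0+1 mod 2 = 1
Syndrome = 1101
Column 11 of H equals this syndrome → error at bit 11 (1-indexed).
Flip bit 11: 100111001010001 → 100111001000001
Extract data bits at positions {3,5,6,7,9,10,11,12,13,14,15}: 01101000001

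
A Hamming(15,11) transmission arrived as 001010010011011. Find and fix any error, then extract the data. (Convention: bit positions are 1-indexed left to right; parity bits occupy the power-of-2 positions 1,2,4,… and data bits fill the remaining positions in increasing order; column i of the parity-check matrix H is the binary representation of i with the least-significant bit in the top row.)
Syndrome s = H · r^T (mod 2), r = 001010010011011:
  s[0] = (101010101010101)·(001010010011011) mod 2 = 0+0+1+0+1+0+0+0+0+0+1+0+0+0+1 mod 2 = 0
  s[1] = (011001100110011)·(001010010011011) mod 2 = 0+0+1+0+0+0+0+0+0+0+1+0+0+1+1 mod 2 = 0
  s[2] = (000111100001111)·(001010010011011) mod 2 = 0+0+0+0+1+0+0+0+0+0+0+1+0+1+1 mod 2 = 0
  s[3] = (000000011111111)·(001010010011011) mod 2 = 0+0+0+0+0+0+0+1+0+0+1+1+0+1+1 mod 2 = 1
Syndrome = 0001
Column 8 of H equals this syndrome → error at bit 8 (1-indexed).
Flip bit 8: 001010010011011 → 001010000011011
Extract data bits at positions {3,5,6,7,9,10,11,12,13,14,15}: 11000011011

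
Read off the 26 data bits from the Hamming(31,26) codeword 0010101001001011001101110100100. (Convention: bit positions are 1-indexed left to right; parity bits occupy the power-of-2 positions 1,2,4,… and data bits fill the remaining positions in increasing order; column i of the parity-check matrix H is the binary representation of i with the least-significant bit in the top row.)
Parity bits occupy power-of-2 positions; data bits are at positions {3,5,6,7,9,10,11,12,13,14,15,17,18,19,20,21,22,23,24,25,26,27,28,29,30,31} (1-indexed).
Extract: c[3]=1 c[5]=1 c[6]=0 c[7]=1 c[9]=0 c[10]=1 c[11]=0 c[12]=0 c[13]=1 c[14]=0 c[15]=1 c[17]=0 c[18]=0 c[19]=1 c[20]=1 c[21]=0 c[22]=1 c[23]=1 c[24]=1 c[25]=0 c[26]=1 c[27]=0 c[28]=0 c[29]=1 c[30]=0 c[31]=0
Data = 11010100101001101110100100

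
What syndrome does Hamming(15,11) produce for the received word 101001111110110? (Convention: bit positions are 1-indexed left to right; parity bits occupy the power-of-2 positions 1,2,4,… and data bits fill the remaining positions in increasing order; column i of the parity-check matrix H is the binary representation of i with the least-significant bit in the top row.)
Syndrome s = H · r^T (mod 2), r = 101001111110110:
  s[0] = (101010101010101)·(101001111110110) mod 2 = 1+0+1+0+0+0+1+0+1+0+1+0+1+0+0 mod 2 = 0
  s[1] = (011001100110011)·(101001111110110) mod 2 = 0+0+1+0+0+1+1+0+0+1+1+0+0+1+0 mod 2 = 0
  s[2] = (000111100001111)·(101001111110110) mod 2 = 0+0+0+0+0+1+1+0+0+0+0+0+1+1+0 mod 2 = 0
  s[3] = (000000011111111)·(101001111110110) mod 2 = 0+0+0+0+0+0+0+1+1+1+1+0+1+1+0 mod 2 = 0
Syndrome = 0000
s = 0: no error detected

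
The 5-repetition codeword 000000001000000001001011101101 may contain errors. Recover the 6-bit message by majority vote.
Split into 5-bit blocks and majority-vote each:
  block 1 = 00000: 0 ones, 5 zeros → 0
  block 2 = 00010: 1 ones, 4 zeros → 0
  block 3 = 00000: 0 ones, 5 zeros → 0
  block 4 = 00100: 1 ones, 4 zeros → 0
  block 5 = 10111: 4 ones, 1 zeros → 1
  block 6 = 01101: 3 ones, 2 zeros → 1
Decoded = 000011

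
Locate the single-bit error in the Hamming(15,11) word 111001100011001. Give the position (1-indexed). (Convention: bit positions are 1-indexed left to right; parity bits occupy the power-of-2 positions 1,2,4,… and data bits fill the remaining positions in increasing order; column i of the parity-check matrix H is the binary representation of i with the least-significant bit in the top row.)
Syndrome s = H · r^T (mod 2), r = 111001100011001:
  s[0] = (101010101010101)·(111001100011001) mod 2 = 1+0+1+0+0+0+1+0+0+0+1+0+0+0+1 mod 2 = 1
  s[1] = (011001100110011)·(111001100011001) mod 2 = 0+1+1+0+0+1+1+0+0+0+1+0+0+0+1 mod 2 = 0
  s[2] = (000111100001111)·(111001100011001) mod 2 = 0+0+0+0+0+1+1+0+0+0+0+1+0+0+1 mod 2 = 0
  s[3] = (000000011111111)·(111001100011001) mod 2 = 0+0+0+0+0+0+0+0+0+0+1+1+0+0+1 mod 2 = 1
Syndrome = 1001
Column i of H is the binary representation of i, so the syndrome is the binary index of the flipped bit.
Read s = 1001 with s[0] as LSB: 1·2^0 + 0·2^1 + 0·2^2 + 1·2^3 = 9.
Error is at bit position 9.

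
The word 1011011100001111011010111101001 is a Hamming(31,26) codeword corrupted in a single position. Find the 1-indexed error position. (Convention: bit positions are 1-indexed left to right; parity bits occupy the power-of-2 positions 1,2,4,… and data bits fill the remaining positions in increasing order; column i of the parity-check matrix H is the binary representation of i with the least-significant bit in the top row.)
Syndrome s = H · r^T (mod 2), r = 1011011100001111011010111101001:
  s[0] = (1010101010101010101010101010101)·(1011011100001111011010111101001) mod 2 = 1+0+1+0+0+0+1+0+0+0+0+0+1+0+1+0+0+0+1+0+1+0+1+0+1+0+0+0+0+0+1 mod 2 = 0
  s[1] = (0110011001100110011001100110011)·(1011011100001111011010111101001) mod 2 = 0+0+1+0+0+1+1+0+0+0+0+0+0+1+1+0+0+1+1+0+0+0+1+0+0+1+0+0+0+0+1 mod 2 = 0
  s[2] = (0001111000011110000111100001111)·(1011011100001111011010111101001) mod 2 = 0+0+0+1+0+1+1+0+0+0+0+0+1+1+1+0+0+0+0+0+1+0+1+0+0+0+0+1+0+0+1 mod 2 = 0
  s[3] = (0000000111111110000000011111111)·(1011011100001111011010111101001) mod 2 = 0+0+0+0+0+0+0+1+0+0+0+0+1+1+1+0+0+0+0+0+0+0+0+1+1+1+0+1+0+0+1 mod 2 = 1
  s[4] = (0000000000000001111111111111111)·(1011011100001111011010111101001) mod 2 = 0+0+0+0+0+0+0+0+0+0+0+0+0+0+0+1+0+1+1+0+1+0+1+1+1+1+0+1+0+0+1 mod 2 = 0
Syndrome = 00010
Column i of H is the binary representation of i, so the syndrome is the binary index of the flipped bit.
Read s = 00010 with s[0] as LSB: 0·2^0 + 0·2^1 + 0·2^2 + 1·2^3 + 0·2^4 = 8.
Error is at bit position 8.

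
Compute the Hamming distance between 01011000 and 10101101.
XOR = 11110101, count of 1s = 6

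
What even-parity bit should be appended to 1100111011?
Sum of data bits: 1+1+0+0+1+1+1+0+1+1 = 7.
7 mod 2 = 1, so parity bit = 1.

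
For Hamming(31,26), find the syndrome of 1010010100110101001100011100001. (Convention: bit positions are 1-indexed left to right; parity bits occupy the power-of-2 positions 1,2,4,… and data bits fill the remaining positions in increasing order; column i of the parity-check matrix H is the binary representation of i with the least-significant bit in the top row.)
Syndrome s = H · r^T (mod 2), r = 1010010100110101001100011100001:
  s[0] = (1010101010101010101010101010101)·(1010010100110101001100011100001) mod 2 = 1+0+1+0+0+0+0+0+0+0+1+0+0+0+0+0+0+0+1+0+0+0+0+0+1+0+0+0+0+0+1 mod 2 = 0
  s[1] = (0110011001100110011001100110011)·(1010010100110101001100011100001) mod 2 = 0+0+1+0+0+1+0+0+0+0+1+0+0+1+0+0+0+0+1+0+0+0+0+0+0+1+0+0+0+0+1 mod 2 = 1
  s[2] = (0001111000011110000111100001111)·(1010010100110101001100011100001) mod 2 = 0+0+0+0+0+1+0+0+0+0+0+1+0+1+0+0+0+0+0+1+0+0+0+0+0+0+0+0+0+0+1 mod 2 = 1
  s[3] = (0000000111111110000000011111111)·(1010010100110101001100011100001) mod 2 = 0+0+0+0+0+0+0+1+0+0+1+1+0+1+0+0+0+0+0+0+0+0+0+1+1+1+0+0+0+0+1 mod 2 = 0
  s[4] = (0000000000000001111111111111111)·(1010010100110101001100011100001) mod 2 = 0+0+0+0+0+0+0+0+0+0+0+0+0+0+0+1+0+0+1+1+0+0+0+1+1+1+0+0+0+0+1 mod 2 = 1
Syndrome = 01101
Non-zero syndrome: error at position 22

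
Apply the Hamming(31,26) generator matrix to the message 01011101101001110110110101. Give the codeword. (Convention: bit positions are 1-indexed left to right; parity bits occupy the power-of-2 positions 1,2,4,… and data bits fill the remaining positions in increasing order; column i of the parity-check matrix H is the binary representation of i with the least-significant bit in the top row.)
Codeword c = d · G (mod 2), d = 01011101101001110110110101:
  c[0] = d·G[:,0] = (01011101101001110110110101)·(11011010101101010101010101) mod 2 = 0+1+0+1+1+0+0+0+1+0+1+0+0+1+0+1+0+1+0+0+0+1+0+1+0+1 mod 2 = 1
  c[1] = d·G[:,1] = (01011101101001110110110101)·(10110110011011001100110011) mod 2 = 0+0+0+1+0+1+0+0+0+0+1+0+0+1+0+0+0+1+0+0+1+1+0+0+0+1 mod 2 = 0
  c[2] = d·G[:,2] = (01011101101001110110110101)·(10000000000000000000000000) mod 2 = 0+0+0+0+0+0+0+0+0+0+0+0+0+0+0+0+0+0+0+0+0+0+0+0+0+0 mod 2 = 0
  c[3] = d·G[:,3] = (01011101101001110110110101)·(01110001111000111100001111) mod 2 = 0+1+0+1+0+0+0+1+1+0+1+0+0+0+1+1+0+1+0+0+0+0+0+1+0+1 mod 2 = 0
  c[4] = d·G[:,4] = (01011101101001110110110101)·(01000000000000000000000000) mod 2 = 0+1+0+0+0+0+0+0+0+0+0+0+0+0+0+0+0+0+0+0+0+0+0+0+0+0 mod 2 = 1
  c[5] = d·G[:,5] = (01011101101001110110110101)·(00100000000000000000000000) mod 2 = 0+0+0+0+0+0+0+0+0+0+0+0+0+0+0+0+0+0+0+0+0+0+0+0+0+0 mod 2 = 0
  c[6] = d·G[:,6] = (01011101101001110110110101)·(00010000000000000000000000) mod 2 = 0+0+0+1+0+0+0+0+0+0+0+0+0+0+0+0+0+0+0+0+0+0+0+0+0+0 mod 2 = 1
  c[7] = d·G[:,7] = (01011101101001110110110101)·(00001111111000000011111111) mod 2 = 0+0+0+0+1+1+0+1+1+0+1+0+0+0+0+0+0+0+1+0+1+1+0+1+0+1 mod 2 = 0
  c[8] = d·G[:,8] = (01011101101001110110110101)·(00001000000000000000000000) mod 2 = 0+0+0+0+1+0+0+0+0+0+0+0+0+0+0+0+0+0+0+0+0+0+0+0+0+0 mod 2 = 1
  c[9] = d·G[:,9] = (01011101101001110110110101)·(00000100000000000000000000) mod 2 = 0+0+0+0+0+1+0+0+0+0+0+0+0+0+0+0+0+0+0+0+0+0+0+0+0+0 mod 2 = 1
  c[10] = d·G[:,10] = (01011101101001110110110101)·(00000010000000000000000000) mod 2 = 0+0+0+0+0+0+0+0+0+0+0+0+0+0+0+0+0+0+0+0+0+0+0+0+0+0 mod 2 = 0
  c[11] = d·G[:,11] = (01011101101001110110110101)·(00000001000000000000000000) mod 2 = 0+0+0+0+0+0+0+1+0+0+0+0+0+0+0+0+0+0+0+0+0+0+0+0+0+0 mod 2 = 1
  c[12] = d·G[:,12] = (01011101101001110110110101)·(00000000100000000000000000) mod 2 = 0+0+0+0+0+0+0+0+1+0+0+0+0+0+0+0+0+0+0+0+0+0+0+0+0+0 mod 2 = 1
  c[13] = d·G[:,13] = (01011101101001110110110101)·(00000000010000000000000000) mod 2 = 0+0+0+0+0+0+0+0+0+0+0+0+0+0+0+0+0+0+0+0+0+0+0+0+0+0 mod 2 = 0
  c[14] = d·G[:,14] = (01011101101001110110110101)·(00000000001000000000000000) mod 2 = 0+0+0+0+0+0+0+0+0+0+1+0+0+0+0+0+0+0+0+0+0+0+0+0+0+0 mod 2 = 1
  c[15] = d·G[:,15] = (01011101101001110110110101)·(00000000000111111111111111) mod 2 = 0+0+0+0+0+0+0+0+0+0+0+0+0+1+1+1+0+1+1+0+1+1+0+1+0+1 mod 2 = 1
  c[16] = d·G[:,16] = (01011101101001110110110101)·(00000000000100000000000000) mod 2 = 0+0+0+0+0+0+0+0+0+0+0+0+0+0+0+0+0+0+0+0+0+0+0+0+0+0 mod 2 = 0
  c[17] = d·G[:,17] = (01011101101001110110110101)·(00000000000010000000000000) mod 2 = 0+0+0+0+0+0+0+0+0+0+0+0+0+0+0+0+0+0+0+0+0+0+0+0+0+0 mod 2 = 0
  c[18] = d·G[:,18] = (01011101101001110110110101)·(00000000000001000000000000) mod 2 = 0+0+0+0+0+0+0+0+0+0+0+0+0+1+0+0+0+0+0+0+0+0+0+0+0+0 mod 2 = 1
  c[19] = d·G[:,19] = (01011101101001110110110101)·(00000000000000100000000000) mod 2 = 0+0+0+0+0+0+0+0+0+0+0+0+0+0+1+0+0+0+0+0+0+0+0+0+0+0 mod 2 = 1
  c[20] = d·G[:,20] = (01011101101001110110110101)·(00000000000000010000000000) mod 2 = 0+0+0+0+0+0+0+0+0+0+0+0+0+0+0+1+0+0+0+0+0+0+0+0+0+0 mod 2 = 1
  c[21] = d·G[:,21] = (01011101101001110110110101)·(00000000000000001000000000) mod 2 = 0+0+0+0+0+0+0+0+0+0+0+0+0+0+0+0+0+0+0+0+0+0+0+0+0+0 mod 2 = 0
  c[22] = d·G[:,22] = (01011101101001110110110101)·(00000000000000000100000000) mod 2 = 0+0+0+0+0+0+0+0+0+0+0+0+0+0+0+0+0+1+0+0+0+0+0+0+0+0 mod 2 = 1
  c[23] = d·G[:,23] = (01011101101001110110110101)·(00000000000000000010000000) mod 2 = 0+0+0+0+0+0+0+0+0+0+0+0+0+0+0+0+0+0+1+0+0+0+0+0+0+0 mod 2 = 1
  c[24] = d·G[:,24] = (01011101101001110110110101)·(00000000000000000001000000) mod 2 = 0+0+0+0+0+0+0+0+0+0+0+0+0+0+0+0+0+0+0+0+0+0+0+0+0+0 mod 2 = 0
  c[25] = d·G[:,25] = (01011101101001110110110101)·(00000000000000000000100000) mod 2 = 0+0+0+0+0+0+0+0+0+0+0+0+0+0+0+0+0+0+0+0+1+0+0+0+0+0 mod 2 = 1
  c[26] = d·G[:,26] = (01011101101001110110110101)·(00000000000000000000010000) mod 2 = 0+0+0+0+0+0+0+0+0+0+0+0+0+0+0+0+0+0+0+0+0+1+0+0+0+0 mod 2 = 1
  c[27] = d·G[:,27] = (01011101101001110110110101)·(00000000000000000000001000) mod 2 = 0+0+0+0+0+0+0+0+0+0+0+0+0+0+0+0+0+0+0+0+0+0+0+0+0+0 mod 2 = 0
  c[28] = d·G[:,28] = (01011101101001110110110101)·(00000000000000000000000100) mod 2 = 0+0+0+0+0+0+0+0+0+0+0+0+0+0+0+0+0+0+0+0+0+0+0+1+0+0 mod 2 = 1
  c[29] = d·G[:,29] = (01011101101001110110110101)·(00000000000000000000000010) mod 2 = 0+0+0+0+0+0+0+0+0+0+0+0+0+0+0+0+0+0+0+0+0+0+0+0+0+0 mod 2 = 0
  c[30] = d·G[:,30] = (01011101101001110110110101)·(00000000000000000000000001) mod 2 = 0+0+0+0+0+0+0+0+0+0+0+0+0+0+0+0+0+0+0+0+0+0+0+0+0+1 mod 2 = 1
Codeword = 1000101011011011001110110110101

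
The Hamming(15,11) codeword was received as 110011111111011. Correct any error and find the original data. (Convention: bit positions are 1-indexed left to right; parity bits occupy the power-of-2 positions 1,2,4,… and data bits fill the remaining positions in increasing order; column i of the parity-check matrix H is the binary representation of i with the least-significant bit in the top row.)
Syndrome s = H · r^T (mod 2), r = 110011111111011:
  s[0] = (101010101010101)·(110011111111011) mod 2 = 1+0+0+0+1+0+1+0+1+0+1+0+0+0+1 mod 2 = 0
  s[1] = (011001100110011)·(110011111111011) mod 2 = 0+1+0+0+0+1+1+0+0+1+1+0+0+1+1 mod 2 = 1
  s[2] = (000111100001111)·(110011111111011) mod 2 = 0+0+0+0+1+1+1+0+0+0+0+1+0+1+1 mod 2 = 0
  s[3] = (000000011111111)·(110011111111011) mod 2 = 0+0+0+0+0+0+0+1+1+1+1+1+0+1+1 mod 2 = 1
Syndrome = 0101
Column 10 of H equals this syndrome → error at bit 10 (1-indexed).
Flip bit 10: 110011111111011 → 110011111011011
Extract data bits at positions {3,5,6,7,9,10,11,12,13,14,15}: 01111011011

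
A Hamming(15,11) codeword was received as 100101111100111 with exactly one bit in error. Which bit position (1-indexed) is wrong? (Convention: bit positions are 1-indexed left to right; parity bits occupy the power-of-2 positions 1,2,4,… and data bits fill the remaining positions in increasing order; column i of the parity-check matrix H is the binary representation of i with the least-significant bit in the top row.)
Syndrome s = H · r^T (mod 2), r = 100101111100111:
  s[0] = (101010101010101)·(100101111100111) mod 2 = 1+0+0+0+0+0+1+0+1+0+0+0+1+0+1 mod 2 = 1
  s[1] = (011001100110011)·(100101111100111) mod 2 = 0+0+0+0+0+1+1+0+0+1+0+0+0+1+1 mod 2 = 1
  s[2] = (000111100001111)·(100101111100111) mod 2 = 0+0+0+1+0+1+1+0+0+0+0+0+1+1+1 mod 2 = 0
  s[3] = (000000011111111)·(100101111100111) mod 2 = 0+0+0+0+0+0+0+1+1+1+0+0+1+1+1 mod 2 = 0
Syndrome = 1100
Column i of H is the binary representation of i, so the syndrome is the binary index of the flipped bit.
Read s = 1100 with s[0] as LSB: 1·2^0 + 1·2^1 + 0·2^2 + 0·2^3 = 3.
Error is at bit position 3.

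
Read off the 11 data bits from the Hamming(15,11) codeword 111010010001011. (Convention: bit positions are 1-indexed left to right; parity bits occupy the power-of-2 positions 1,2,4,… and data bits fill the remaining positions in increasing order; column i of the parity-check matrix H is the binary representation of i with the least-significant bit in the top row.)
Parity bits occupy power-of-2 positions; data bits are at positions {3,5,6,7,9,10,11,12,13,14,15} (1-indexed).
Extract: c[3]=1 c[5]=1 c[6]=0 c[7]=0 c[9]=0 c[10]=0 c[11]=0 c[12]=1 c[13]=0 c[14]=1 c[15]=1
Data = 11000001011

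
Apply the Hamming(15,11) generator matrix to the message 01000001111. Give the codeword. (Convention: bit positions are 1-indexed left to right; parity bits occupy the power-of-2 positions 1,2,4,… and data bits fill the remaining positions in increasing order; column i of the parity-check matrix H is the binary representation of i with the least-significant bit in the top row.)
Codeword c = d · G (mod 2), d = 01000001111:
  c[0] = d·G[:,0] = (01000001111)·(11011010101) mod 2 = 0+1+0+0+0+0+0+0+1+0+1 mod 2 = 1
  c[1] = d·G[:,1] = (01000001111)·(10110110011) mod 2 = 0+0+0+0+0+0+0+0+0+1+1 mod 2 = 0
  c[2] = d·G[:,2] = (01000001111)·(10000000000) mod 2 = 0+0+0+0+0+0+0+0+0+0+0 mod 2 = 0
  c[3] = d·G[:,3] = (01000001111)·(01110001111) mod 2 = 0+1+0+0+0+0+0+1+1+1+1 mod 2 = 1
  c[4] = d·G[:,4] = (01000001111)·(01000000000) mod 2 = 0+1+0+0+0+0+0+0+0+0+0 mod 2 = 1
  c[5] = d·G[:,5] = (01000001111)·(00100000000) mod 2 = 0+0+0+0+0+0+0+0+0+0+0 mod 2 = 0
  c[6] = d·G[:,6] = (01000001111)·(00010000000) mod 2 = 0+0+0+0+0+0+0+0+0+0+0 mod 2 = 0
  c[7] = d·G[:,7] = (01000001111)·(00001111111) mod 2 = 0+0+0+0+0+0+0+1+1+1+1 mod 2 = 0
  c[8] = d·G[:,8] = (01000001111)·(00001000000) mod 2 = 0+0+0+0+0+0+0+0+0+0+0 mod 2 = 0
  c[9] = d·G[:,9] = (01000001111)·(00000100000) mod 2 = 0+0+0+0+0+0+0+0+0+0+0 mod 2 = 0
  c[10] = d·G[:,10] = (01000001111)·(00000010000) mod 2 = 0+0+0+0+0+0+0+0+0+0+0 mod 2 = 0
  c[11] = d·G[:,11] = (01000001111)·(00000001000) mod 2 = 0+0+0+0+0+0+0+1+0+0+0 mod 2 = 1
  c[12] = d·G[:,12] = (01000001111)·(00000000100) mod 2 = 0+0+0+0+0+0+0+0+1+0+0 mod 2 = 1
  c[13] = d·G[:,13] = (01000001111)·(00000000010) mod 2 = 0+0+0+0+0+0+0+0+0+1+0 mod 2 = 1
  c[14] = d·G[:,14] = (01000001111)·(00000000001) mod 2 = 0+0+0+0+0+0+0+0+0+0+1 mod 2 = 1
Codeword = 100110000001111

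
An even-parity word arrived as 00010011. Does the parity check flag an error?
Sum of received bits: 0+0+0+1+0+0+1+1 = 3; 3 mod 2 = 1. Result is 1 ≠ 0 → error detected.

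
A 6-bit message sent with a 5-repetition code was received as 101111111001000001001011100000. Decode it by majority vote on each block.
Split into 5-bit blocks and majority-vote each:
  block 1 = 10111: 4 ones, 1 zeros → 1
  block 2 = 11110: 4 ones, 1 zeros → 1
  block 3 = 01000: 1 ones, 4 zeros → 0
  block 4 = 00100: 1 ones, 4 zeros → 0
  block 5 = 10111: 4 ones, 1 zeros → 1
  block 6 = 00000: 0 ones, 5 zeros → 0
Decoded = 110010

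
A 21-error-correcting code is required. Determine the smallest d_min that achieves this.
Correcting t errors requires d_min ≥ 2t + 1 = 2·21 + 1 = 43.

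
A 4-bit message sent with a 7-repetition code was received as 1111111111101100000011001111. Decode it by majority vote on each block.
Split into 7-bit blocks and majority-vote each:
  block 1 = 1111111: 7 ones, 0 zeros → 1
  block 2 = 1111011: 6 ones, 1 zeros → 1
  block 3 = 0000001: 1 ones, 6 zeros → 0
  block 4 = 1001111: 5 ones, 2 zeros → 1
Decoded = 1101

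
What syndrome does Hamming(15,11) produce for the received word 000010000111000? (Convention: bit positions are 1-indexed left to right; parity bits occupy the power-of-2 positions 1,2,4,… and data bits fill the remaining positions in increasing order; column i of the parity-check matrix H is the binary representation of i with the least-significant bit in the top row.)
Syndrome s = H · r^T (mod 2), r = 000010000111000:
  s[0] = (101010101010101)·(000010000111000) mod 2 = 0+0+0+0+1+0+0+0+0+0+1+0+0+0+0 mod 2 = 0
  s[1] = (011001100110011)·(000010000111000) mod 2 = 0+0+0+0+0+0+0+0+0+1+1+0+0+0+0 mod 2 = 0
  s[2] = (000111100001111)·(000010000111000) mod 2 = 0+0+0+0+1+0+0+0+0+0+0+1+0+0+0 mod 2 = 0
  s[3] = (000000011111111)·(000010000111000) mod 2 = 0+0+0+0+0+0+0+0+0+1+1+1+0+0+0 mod 2 = 1
Syndrome = 0001
Non-zero syndrome: error at position 8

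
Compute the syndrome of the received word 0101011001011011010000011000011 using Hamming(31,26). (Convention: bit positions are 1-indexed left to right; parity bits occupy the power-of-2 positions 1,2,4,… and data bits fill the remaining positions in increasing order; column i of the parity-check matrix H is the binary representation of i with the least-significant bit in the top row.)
Syndrome s = H · r^T (mod 2), r = 0101011001011011010000011000011:
  s[0] = (1010101010101010101010101010101)·(0101011001011011010000011000011) mod 2 = 0+0+0+0+0+0+1+0+0+0+0+0+1+0+1+0+0+0+0+0+0+0+0+0+1+0+0+0+0+0+1 mod 2 = 1
  s[1] = (0110011001100110011001100110011)·(0101011001011011010000011000011) mod 2 = 0+1+0+0+0+1+1+0+0+1+0+0+0+0+1+0+0+1+0+0+0+0+0+0+0+0+0+0+0+1+1 mod 2 = 0
  s[2] = (0001111000011110000111100001111)·(0101011001011011010000011000011) mod 2 = 0+0+0+1+0+1+1+0+0+0+0+1+1+0+1+0+0+0+0+0+0+0+0+0+0+0+0+0+0+1+1 mod 2 = 0
  s[3] = (0000000111111110000000011111111)·(0101011001011011010000011000011) mod 2 = 0+0+0+0+0+0+0+0+0+1+0+1+1+0+1+0+0+0+0+0+0+0+0+1+1+0+0+0+0+1+1 mod 2 = 0
  s[4] = (0000000000000001111111111111111)·(0101011001011011010000011000011) mod 2 = 0+0+0+0+0+0+0+0+0+0+0+0+0+0+0+1+0+1+0+0+0+0+0+1+1+0+0+0+0+1+1 mod 2 = 0
Syndrome = 10000
Non-zero syndrome: error at position 1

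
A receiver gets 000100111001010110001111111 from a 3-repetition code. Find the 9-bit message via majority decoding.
Split into 3-bit blocks and majority-vote each:
  block 1 = 000: 0 ones, 3 zeros → 0
  block 2 = 100: 1 ones, 2 zeros → 0
  block 3 = 111: 3 ones, 0 zeros → 1
  block 4 = 001: 1 ones, 2 zeros → 0
  block 5 = 010: 1 ones, 2 zeros → 0
  block 6 = 110: 2 ones, 1 zeros → 1
  block 7 = 001: 1 ones, 2 zeros → 0
  block 8 = 111: 3 ones, 0 zeros → 1
  block 9 = 111: 3 ones, 0 zeros → 1
Decoded = 001001011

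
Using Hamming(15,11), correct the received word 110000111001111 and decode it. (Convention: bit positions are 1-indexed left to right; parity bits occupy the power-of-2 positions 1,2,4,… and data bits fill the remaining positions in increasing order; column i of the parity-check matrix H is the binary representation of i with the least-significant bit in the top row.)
Syndrome s = H · r^T (mod 2), r = 110000111001111:
  s[0] = (101010101010101)·(110000111001111) mod 2 = 1+0+0+0+0+0+1+0+1+0+0+0+1+0+1 mod 2 = 1
  s[1] = (011001100110011)·(110000111001111) mod 2 = 0+1+0+0+0+0+1+0+0+0+0+0+0+1+1 mod 2 = 0
  s[2] = (000111100001111)·(110000111001111) mod 2 = 0+0+0+0+0+0+1+0+0+0+0+1+1+1+1 mod 2 = 1
  s[3] = (000000011111111)·(110000111001111) mod 2 = 0+0+0+0+0+0+0+1+1+0+0+1+1+1+1 mod 2 = 0
Syndrome = 1010
Column 5 of H equals this syndrome → error at bit 5 (1-indexed).
Flip bit 5: 110000111001111 → 110010111001111
Extract data bits at positions {3,5,6,7,9,10,11,12,13,14,15}: 01011001111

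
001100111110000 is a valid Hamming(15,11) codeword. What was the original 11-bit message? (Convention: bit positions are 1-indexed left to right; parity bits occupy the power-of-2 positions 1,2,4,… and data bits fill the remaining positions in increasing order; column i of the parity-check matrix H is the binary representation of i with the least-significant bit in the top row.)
Parity bits occupy power-of-2 positions; data bits are at positions {3,5,6,7,9,10,11,12,13,14,15} (1-indexed).
Extract: c[3]=1 c[5]=0 c[6]=0 c[7]=1 c[9]=1 c[10]=1 c[11]=1 c[12]=0 c[13]=0 c[14]=0 c[15]=0
Data = 10011110000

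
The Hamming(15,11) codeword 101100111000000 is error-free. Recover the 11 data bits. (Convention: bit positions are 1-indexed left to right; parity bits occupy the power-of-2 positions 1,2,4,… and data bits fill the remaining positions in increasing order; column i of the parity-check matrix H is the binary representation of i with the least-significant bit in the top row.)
Parity bits occupy power-of-2 positions; data bits are at positions {3,5,6,7,9,10,11,12,13,14,15} (1-indexed).
Extract: c[3]=1 c[5]=0 c[6]=0 c[7]=1 c[9]=1 c[10]=0 c[11]=0 c[12]=0 c[13]=0 c[14]=0 c[15]=0
Data = 10011000000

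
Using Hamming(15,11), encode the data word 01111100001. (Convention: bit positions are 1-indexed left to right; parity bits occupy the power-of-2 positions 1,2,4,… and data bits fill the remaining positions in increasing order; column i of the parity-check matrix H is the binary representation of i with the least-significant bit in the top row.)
Codeword c = d · G (mod 2), d = 01111100001:
  c[0] = d·G[:,0] = (01111100001)·(11011010101) mod 2 = 0+1+0+1+1+0+0+0+0+0+1 mod 2 = 0
  c[1] = d·G[:,1] = (01111100001)·(10110110011) mod 2 = 0+0+1+1+0+1+0+0+0+0+1 mod 2 = 0
  c[2] = d·G[:,2] = (01111100001)·(10000000000) mod 2 = 0+0+0+0+0+0+0+0+0+0+0 mod 2 = 0
  c[3] = d·G[:,3] = (01111100001)·(01110001111) mod 2 = 0+1+1+1+0+0+0+0+0+0+1 mod 2 = 0
  c[4] = d·G[:,4] = (01111100001)·(01000000000) mod 2 = 0+1+0+0+0+0+0+0+0+0+0 mod 2 = 1
  c[5] = d·G[:,5] = (01111100001)·(00100000000) mod 2 = 0+0+1+0+0+0+0+0+0+0+0 mod 2 = 1
  c[6] = d·G[:,6] = (01111100001)·(00010000000) mod 2 = 0+0+0+1+0+0+0+0+0+0+0 mod 2 = 1
  c[7] = d·G[:,7] = (01111100001)·(00001111111) mod 2 = 0+0+0+0+1+1+0+0+0+0+1 mod 2 = 1
  c[8] = d·G[:,8] = (01111100001)·(00001000000) mod 2 = 0+0+0+0+1+0+0+0+0+0+0 mod 2 = 1
  c[9] = d·G[:,9] = (01111100001)·(00000100000) mod 2 = 0+0+0+0+0+1+0+0+0+0+0 mod 2 = 1
  c[10] = d·G[:,10] = (01111100001)·(00000010000) mod 2 = 0+0+0+0+0+0+0+0+0+0+0 mod 2 = 0
  c[11] = d·G[:,11] = (01111100001)·(00000001000) mod 2 = 0+0+0+0+0+0+0+0+0+0+0 mod 2 = 0
  c[12] = d·G[:,12] = (01111100001)·(00000000100) mod 2 = 0+0+0+0+0+0+0+0+0+0+0 mod 2 = 0
  c[13] = d·G[:,13] = (01111100001)·(00000000010) mod 2 = 0+0+0+0+0+0+0+0+0+0+0 mod 2 = 0
  c[14] = d·G[:,14] = (01111100001)·(00000000001) mod 2 = 0+0+0+0+0+0+0+0+0+0+1 mod 2 = 1
Codeword = 000011111100001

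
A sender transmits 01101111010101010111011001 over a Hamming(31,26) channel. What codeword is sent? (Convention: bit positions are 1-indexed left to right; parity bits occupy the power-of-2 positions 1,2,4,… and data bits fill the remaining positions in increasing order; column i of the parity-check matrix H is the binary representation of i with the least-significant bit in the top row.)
Codeword c = d · G (mod 2), d = 01101111010101010111011001:
  c[0] = d·G[:,0] = (01101111010101010111011001)·(11011010101101010101010101) mod 2 = 0+1+0+0+1+0+1+0+0+0+0+1+0+1+0+1+0+1+0+1+0+1+0+0+0+1 mod 2 = 0
  c[1] = d·G[:,1] = (01101111010101010111011001)·(10110110011011001100110011) mod 2 = 0+0+1+0+0+1+1+0+0+1+0+0+0+1+0+0+0+1+0+0+0+1+0+0+0+1 mod 2 = 0
  c[2] = d·G[:,2] = (01101111010101010111011001)·(10000000000000000000000000) mod 2 = 0+0+0+0+0+0+0+0+0+0+0+0+0+0+0+0+0+0+0+0+0+0+0+0+0+0 mod 2 = 0
  c[3] = d·G[:,3] = (01101111010101010111011001)·(01110001111000111100001111) mod 2 = 0+1+1+0+0+0+0+1+0+1+0+0+0+0+0+1+0+1+0+0+0+0+1+0+0+1 mod 2 = 0
  c[4] = d·G[:,4] = (01101111010101010111011001)·(01000000000000000000000000) mod 2 = 0+1+0+0+0+0+0+0+0+0+0+0+0+0+0+0+0+0+0+0+0+0+0+0+0+0 mod 2 = 1
  c[5] = d·G[:,5] = (01101111010101010111011001)·(00100000000000000000000000) mod 2 = 0+0+1+0+0+0+0+0+0+0+0+0+0+0+0+0+0+0+0+0+0+0+0+0+0+0 mod 2 = 1
  c[6] = d·G[:,6] = (01101111010101010111011001)·(00010000000000000000000000) mod 2 = 0+0+0+0+0+0+0+0+0+0+0+0+0+0+0+0+0+0+0+0+0+0+0+0+0+0 mod 2 = 0
  c[7] = d·G[:,7] = (01101111010101010111011001)·(00001111111000000011111111) mod 2 = 0+0+0+0+1+1+1+1+0+1+0+0+0+0+0+0+0+0+1+1+0+1+1+0+0+1 mod 2 = 0
  c[8] = d·G[:,8] = (01101111010101010111011001)·(00001000000000000000000000) mod 2 = 0+0+0+0+1+0+0+0+0+0+0+0+0+0+0+0+0+0+0+0+0+0+0+0+0+0 mod 2 = 1
  c[9] = d·G[:,9] = (01101111010101010111011001)·(00000100000000000000000000) mod 2 = 0+0+0+0+0+1+0+0+0+0+0+0+0+0+0+0+0+0+0+0+0+0+0+0+0+0 mod 2 = 1
  c[10] = d·G[:,10] = (01101111010101010111011001)·(00000010000000000000000000) mod 2 = 0+0+0+0+0+0+1+0+0+0+0+0+0+0+0+0+0+0+0+0+0+0+0+0+0+0 mod 2 = 1
  c[11] = d·G[:,11] = (01101111010101010111011001)·(00000001000000000000000000) mod 2 = 0+0+0+0+0+0+0+1+0+0+0+0+0+0+0+0+0+0+0+0+0+0+0+0+0+0 mod 2 = 1
  c[12] = d·G[:,12] = (01101111010101010111011001)·(00000000100000000000000000) mod 2 = 0+0+0+0+0+0+0+0+0+0+0+0+0+0+0+0+0+0+0+0+0+0+0+0+0+0 mod 2 = 0
  c[13] = d·G[:,13] = (01101111010101010111011001)·(00000000010000000000000000) mod 2 = 0+0+0+0+0+0+0+0+0+1+0+0+0+0+0+0+0+0+0+0+0+0+0+0+0+0 mod 2 = 1
  c[14] = d·G[:,14] = (01101111010101010111011001)·(00000000001000000000000000) mod 2 = 0+0+0+0+0+0+0+0+0+0+0+0+0+0+0+0+0+0+0+0+0+0+0+0+0+0 mod 2 = 0
  c[15] = d·G[:,15] = (01101111010101010111011001)·(00000000000111111111111111) mod 2 = 0+0+0+0+0+0+0+0+0+0+0+1+0+1+0+1+0+1+1+1+0+1+1+0+0+1 mod 2 = 1
  c[16] = d·G[:,16] = (01101111010101010111011001)·(00000000000100000000000000) mod 2 = 0+0+0+0+0+0+0+0+0+0+0+1+0+0+0+0+0+0+0+0+0+0+0+0+0+0 mod 2 = 1
  c[17] = d·G[:,17] = (01101111010101010111011001)·(00000000000010000000000000) mod 2 = 0+0+0+0+0+0+0+0+0+0+0+0+0+0+0+0+0+0+0+0+0+0+0+0+0+0 mod 2 = 0
  c[18] = d·G[:,18] = (01101111010101010111011001)·(00000000000001000000000000) mod 2 = 0+0+0+0+0+0+0+0+0+0+0+0+0+1+0+0+0+0+0+0+0+0+0+0+0+0 mod 2 = 1
  c[19] = d·G[:,19] = (01101111010101010111011001)·(00000000000000100000000000) mod 2 = 0+0+0+0+0+0+0+0+0+0+0+0+0+0+0+0+0+0+0+0+0+0+0+0+0+0 mod 2 = 0
  c[20] = d·G[:,20] = (01101111010101010111011001)·(00000000000000010000000000) mod 2 = 0+0+0+0+0+0+0+0+0+0+0+0+0+0+0+1+0+0+0+0+0+0+0+0+0+0 mod 2 = 1
  c[21] = d·G[:,21] = (01101111010101010111011001)·(00000000000000001000000000) mod 2 = 0+0+0+0+0+0+0+0+0+0+0+0+0+0+0+0+0+0+0+0+0+0+0+0+0+0 mod 2 = 0
  c[22] = d·G[:,22] = (01101111010101010111011001)·(00000000000000000100000000) mod 2 = 0+0+0+0+0+0+0+0+0+0+0+0+0+0+0+0+0+1+0+0+0+0+0+0+0+0 mod 2 = 1
  c[23] = d·G[:,23] = (01101111010101010111011001)·(00000000000000000010000000) mod 2 = 0+0+0+0+0+0+0+0+0+0+0+0+0+0+0+0+0+0+1+0+0+0+0+0+0+0 mod 2 = 1
  c[24] = d·G[:,24] = (01101111010101010111011001)·(00000000000000000001000000) mod 2 = 0+0+0+0+0+0+0+0+0+0+0+0+0+0+0+0+0+0+0+1+0+0+0+0+0+0 mod 2 = 1
  c[25] = d·G[:,25] = (01101111010101010111011001)·(00000000000000000000100000) mod 2 = 0+0+0+0+0+0+0+0+0+0+0+0+0+0+0+0+0+0+0+0+0+0+0+0+0+0 mod 2 = 0
  c[26] = d·G[:,26] = (01101111010101010111011001)·(00000000000000000000010000) mod 2 = 0+0+0+0+0+0+0+0+0+0+0+0+0+0+0+0+0+0+0+0+0+1+0+0+0+0 mod 2 = 1
  c[27] = d·G[:,27] = (01101111010101010111011001)·(00000000000000000000001000) mod 2 = 0+0+0+0+0+0+0+0+0+0+0+0+0+0+0+0+0+0+0+0+0+0+1+0+0+0 mod 2 = 1
  c[28] = d·G[:,28] = (01101111010101010111011001)·(00000000000000000000000100) mod 2 = 0+0+0+0+0+0+0+0+0+0+0+0+0+0+0+0+0+0+0+0+0+0+0+0+0+0 mod 2 = 0
  c[29] = d·G[:,29] = (01101111010101010111011001)·(00000000000000000000000010) mod 2 = 0+0+0+0+0+0+0+0+0+0+0+0+0+0+0+0+0+0+0+0+0+0+0+0+0+0 mod 2 = 0
  c[30] = d·G[:,30] = (01101111010101010111011001)·(00000000000000000000000001) mod 2 = 0+0+0+0+0+0+0+0+0+0+0+0+0+0+0+0+0+0+0+0+0+0+0+0+0+1 mod 2 = 1
Codeword = 0000110011110101101010111011001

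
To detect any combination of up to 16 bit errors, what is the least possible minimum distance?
Detecting e errors requires d_min ≥ e + 1 = 16 + 1 = 17.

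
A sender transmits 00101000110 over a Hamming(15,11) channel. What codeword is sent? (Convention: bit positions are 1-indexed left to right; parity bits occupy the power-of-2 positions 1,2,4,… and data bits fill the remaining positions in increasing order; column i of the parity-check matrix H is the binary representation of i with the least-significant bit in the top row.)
Codeword c = d · G (mod 2), d = 00101000110:
  c[0] = d·G[:,0] = (00101000110)·(11011010101) mod 2 = 0+0+0+0+1+0+0+0+1+0+0 mod 2 = 0
  c[1] = d·G[:,1] = (00101000110)·(10110110011) mod 2 = 0+0+1+0+0+0+0+0+0+1+0 mod 2 = 0
  c[2] = d·G[:,2] = (00101000110)·(10000000000) mod 2 = 0+0+0+0+0+0+0+0+0+0+0 mod 2 = 0
  c[3] = d·G[:,3] = (00101000110)·(01110001111) mod 2 = 0+0+1+0+0+0+0+0+1+1+0 mod 2 = 1
  c[4] = d·G[:,4] = (00101000110)·(01000000000) mod 2 = 0+0+0+0+0+0+0+0+0+0+0 mod 2 = 0
  c[5] = d·G[:,5] = (00101000110)·(00100000000) mod 2 = 0+0+1+0+0+0+0+0+0+0+0 mod 2 = 1
  c[6] = d·G[:,6] = (00101000110)·(00010000000) mod 2 = 0+0+0+0+0+0+0+0+0+0+0 mod 2 = 0
  c[7] = d·G[:,7] = (00101000110)·(00001111111) mod 2 = 0+0+0+0+1+0+0+0+1+1+0 mod 2 = 1
  c[8] = d·G[:,8] = (00101000110)·(00001000000) mod 2 = 0+0+0+0+1+0+0+0+0+0+0 mod 2 = 1
  c[9] = d·G[:,9] = (00101000110)·(00000100000) mod 2 = 0+0+0+0+0+0+0+0+0+0+0 mod 2 = 0
  c[10] = d·G[:,10] = (00101000110)·(00000010000) mod 2 = 0+0+0+0+0+0+0+0+0+0+0 mod 2 = 0
  c[11] = d·G[:,11] = (00101000110)·(00000001000) mod 2 = 0+0+0+0+0+0+0+0+0+0+0 mod 2 = 0
  c[12] = d·G[:,12] = (00101000110)·(00000000100) mod 2 = 0+0+0+0+0+0+0+0+1+0+0 mod 2 = 1
  c[13] = d·G[:,13] = (00101000110)·(00000000010) mod 2 = 0+0+0+0+0+0+0+0+0+1+0 mod 2 = 1
  c[14] = d·G[:,14] = (00101000110)·(00000000001) mod 2 = 0+0+0+0+0+0+0+0+0+0+0 mod 2 = 0
Codeword = 000101011000110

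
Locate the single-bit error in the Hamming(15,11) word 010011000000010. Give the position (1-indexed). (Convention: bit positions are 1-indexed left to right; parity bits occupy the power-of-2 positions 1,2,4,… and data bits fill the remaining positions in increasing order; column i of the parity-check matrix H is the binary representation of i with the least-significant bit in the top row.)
Syndrome s = H · r^T (mod 2), r = 010011000000010:
  s[0] = (101010101010101)·(010011000000010) mod 2 = 0+0+0+0+1+0+0+0+0+0+0+0+0+0+0 mod 2 = 1
  s[1] = (011001100110011)·(010011000000010) mod 2 = 0+1+0+0+0+1+0+0+0+0+0+0+0+1+0 mod 2 = 1
  s[2] = (000111100001111)·(010011000000010) mod 2 = 0+0+0+0+1+1+0+0+0+0+0+0+0+1+0 mod 2 = 1
  s[3] = (000000011111111)·(010011000000010) mod 2 = 0+0+0+0+0+0+0+0+0+0+0+0+0+1+0 mod 2 = 1
Syndrome = 1111
Column i of H is the binary representation of i, so the syndrome is the binary index of the flipped bit.
Read s = 1111 with s[0] as LSB: 1·2^0 + 1·2^1 + 1·2^2 + 1·2^3 = 15.
Error is at bit position 15.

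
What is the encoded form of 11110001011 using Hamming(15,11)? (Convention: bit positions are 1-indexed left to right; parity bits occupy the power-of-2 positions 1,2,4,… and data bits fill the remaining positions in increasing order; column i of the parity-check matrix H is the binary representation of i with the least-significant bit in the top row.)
Codeword c = d · G (mod 2), d = 11110001011:
  c[0] = d·G[:,0] = (11110001011)·(11011010101) mod 2 = 1+1+0+1+0+0+0+0+0+0+1 mod 2 = 0
  c[1] = d·G[:,1] = (11110001011)·(10110110011) mod 2 = 1+0+1+1+0+0+0+0+0+1+1 mod 2 = 1
  c[2] = d·G[:,2] = (11110001011)·(10000000000) mod 2 = 1+0+0+0+0+0+0+0+0+0+0 mod 2 = 1
  c[3] = d·G[:,3] = (11110001011)·(01110001111) mod 2 = 0+1+1+1+0+0+0+1+0+1+1 mod 2 = 0
  c[4] = d·G[:,4] = (11110001011)·(01000000000) mod 2 = 0+1+0+0+0+0+0+0+0+0+0 mod 2 = 1
  c[5] = d·G[:,5] = (11110001011)·(00100000000) mod 2 = 0+0+1+0+0+0+0+0+0+0+0 mod 2 = 1
  c[6] = d·G[:,6] = (11110001011)·(00010000000) mod 2 = 0+0+0+1+0+0+0+0+0+0+0 mod 2 = 1
  c[7] = d·G[:,7] = (11110001011)·(00001111111) mod 2 = 0+0+0+0+0+0+0+1+0+1+1 mod 2 = 1
  c[8] = d·G[:,8] = (11110001011)·(00001000000) mod 2 = 0+0+0+0+0+0+0+0+0+0+0 mod 2 = 0
  c[9] = d·G[:,9] = (11110001011)·(00000100000) mod 2 = 0+0+0+0+0+0+0+0+0+0+0 mod 2 = 0
  c[10] = d·G[:,10] = (11110001011)·(00000010000) mod 2 = 0+0+0+0+0+0+0+0+0+0+0 mod 2 = 0
  c[11] = d·G[:,11] = (11110001011)·(00000001000) mod 2 = 0+0+0+0+0+0+0+1+0+0+0 mod 2 = 1
  c[12] = d·G[:,12] = (11110001011)·(00000000100) mod 2 = 0+0+0+0+0+0+0+0+0+0+0 mod 2 = 0
  c[13] = d·G[:,13] = (11110001011)·(00000000010) mod 2 = 0+0+0+0+0+0+0+0+0+1+0 mod 2 = 1
  c[14] = d·G[:,14] = (11110001011)·(00000000001) mod 2 = 0+0+0+0+0+0+0+0+0+0+1 mod 2 = 1
Codeword = 011011110001011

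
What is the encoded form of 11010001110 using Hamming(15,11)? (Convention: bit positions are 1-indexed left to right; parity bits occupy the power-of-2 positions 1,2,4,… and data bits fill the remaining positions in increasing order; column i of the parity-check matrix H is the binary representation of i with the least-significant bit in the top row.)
Codeword c = d · G (mod 2), d = 11010001110:
  c[0] = d·G[:,0] = (11010001110)·(11011010101) mod 2 = 1+1+0+1+0+0+0+0+1+0+0 mod 2 = 0
  c[1] = d·G[:,1] = (11010001110)·(10110110011) mod 2 = 1+0+0+1+0+0+0+0+0+1+0 mod 2 = 1
  c[2] = d·G[:,2] = (11010001110)·(10000000000) mod 2 = 1+0+0+0+0+0+0+0+0+0+0 mod 2 = 1
  c[3] = d·G[:,3] = (11010001110)·(01110001111) mod 2 = 0+1+0+1+0+0+0+1+1+1+0 mod 2 = 1
  c[4] = d·G[:,4] = (11010001110)·(01000000000) mod 2 = 0+1+0+0+0+0+0+0+0+0+0 mod 2 = 1
  c[5] = d·G[:,5] = (11010001110)·(00100000000) mod 2 = 0+0+0+0+0+0+0+0+0+0+0 mod 2 = 0
  c[6] = d·G[:,6] = (11010001110)·(00010000000) mod 2 = 0+0+0+1+0+0+0+0+0+0+0 mod 2 = 1
  c[7] = d·G[:,7] = (11010001110)·(00001111111) mod 2 = 0+0+0+0+0+0+0+1+1+1+0 mod 2 = 1
  c[8] = d·G[:,8] = (11010001110)·(00001000000) mod 2 = 0+0+0+0+0+0+0+0+0+0+0 mod 2 = 0
  c[9] = d·G[:,9] = (11010001110)·(00000100000) mod 2 = 0+0+0+0+0+0+0+0+0+0+0 mod 2 = 0
  c[10] = d·G[:,10] = (11010001110)·(00000010000) mod 2 = 0+0+0+0+0+0+0+0+0+0+0 mod 2 = 0
  c[11] = d·G[:,11] = (11010001110)·(00000001000) mod 2 = 0+0+0+0+0+0+0+1+0+0+0 mod 2 = 1
  c[12] = d·G[:,12] = (11010001110)·(00000000100) mod 2 = 0+0+0+0+0+0+0+0+1+0+0 mod 2 = 1
  c[13] = d·G[:,13] = (11010001110)·(00000000010) mod 2 = 0+0+0+0+0+0+0+0+0+1+0 mod 2 = 1
  c[14] = d·G[:,14] = (11010001110)·(00000000001) mod 2 = 0+0+0+0+0+0+0+0+0+0+0 mod 2 = 0
Codeword = 011110110001110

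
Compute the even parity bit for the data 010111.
Sum of data bits: 0+1+0+1+1+1 = 4.
4 mod 2 = 0, so parity bit = 0.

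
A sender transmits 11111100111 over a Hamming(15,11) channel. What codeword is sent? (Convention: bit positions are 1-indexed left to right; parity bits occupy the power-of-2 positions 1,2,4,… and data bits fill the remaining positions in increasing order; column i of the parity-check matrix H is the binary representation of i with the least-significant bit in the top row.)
Codeword c = d · G (mod 2), d = 11111100111:
  c[0] = d·G[:,0] = (11111100111)·(11011010101) mod 2 = 1+1+0+1+1+0+0+0+1+0+1 mod 2 = 0
  c[1] = d·G[:,1] = (11111100111)·(10110110011) mod 2 = 1+0+1+1+0+1+0+0+0+1+1 mod 2 = 0
  c[2] = d·G[:,2] = (11111100111)·(10000000000) mod 2 = 1+0+0+0+0+0+0+0+0+0+0 mod 2 = 1
  c[3] = d·G[:,3] = (11111100111)·(01110001111) mod 2 = 0+1+1+1+0+0+0+0+1+1+1 mod 2 = 0
  c[4] = d·G[:,4] = (11111100111)·(01000000000) mod 2 = 0+1+0+0+0+0+0+0+0+0+0 mod 2 = 1
  c[5] = d·G[:,5] = (11111100111)·(00100000000) mod 2 = 0+0+1+0+0+0+0+0+0+0+0 mod 2 = 1
  c[6] = d·G[:,6] = (11111100111)·(00010000000) mod 2 = 0+0+0+1+0+0+0+0+0+0+0 mod 2 = 1
  c[7] = d·G[:,7] = (11111100111)·(00001111111) mod 2 = 0+0+0+0+1+1+0+0+1+1+1 mod 2 = 1
  c[8] = d·G[:,8] = (11111100111)·(00001000000) mod 2 = 0+0+0+0+1+0+0+0+0+0+0 mod 2 = 1
  c[9] = d·G[:,9] = (11111100111)·(00000100000) mod 2 = 0+0+0+0+0+1+0+0+0+0+0 mod 2 = 1
  c[10] = d·G[:,10] = (11111100111)·(00000010000) mod 2 = 0+0+0+0+0+0+0+0+0+0+0 mod 2 = 0
  c[11] = d·G[:,11] = (11111100111)·(00000001000) mod 2 = 0+0+0+0+0+0+0+0+0+0+0 mod 2 = 0
  c[12] = d·G[:,12] = (11111100111)·(00000000100) mod 2 = 0+0+0+0+0+0+0+0+1+0+0 mod 2 = 1
  c[13] = d·G[:,13] = (11111100111)·(00000000010) mod 2 = 0+0+0+0+0+0+0+0+0+1+0 mod 2 = 1
  c[14] = d·G[:,14] = (11111100111)·(00000000001) mod 2 = 0+0+0+0+0+0+0+0+0+0+1 mod 2 = 1
Codeword = 001011111100111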